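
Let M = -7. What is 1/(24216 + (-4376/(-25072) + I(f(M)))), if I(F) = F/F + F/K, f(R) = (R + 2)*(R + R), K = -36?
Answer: 14103/341507390 ≈ 4.1296e-5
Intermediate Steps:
f(R) = 2*R*(2 + R) (f(R) = (2 + R)*(2*R) = 2*R*(2 + R))
I(F) = 1 - F/36 (I(F) = F/F + F/(-36) = 1 + F*(-1/36) = 1 - F/36)
1/(24216 + (-4376/(-25072) + I(f(M)))) = 1/(24216 + (-4376/(-25072) + (1 - (-7)*(2 - 7)/18))) = 1/(24216 + (-4376*(-1/25072) + (1 - (-7)*(-5)/18))) = 1/(24216 + (547/3134 + (1 - 1/36*70))) = 1/(24216 + (547/3134 + (1 - 35/18))) = 1/(24216 + (547/3134 - 17/18)) = 1/(24216 - 10858/14103) = 1/(341507390/14103) = 14103/341507390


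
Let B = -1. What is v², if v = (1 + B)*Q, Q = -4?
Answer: 0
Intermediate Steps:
v = 0 (v = (1 - 1)*(-4) = 0*(-4) = 0)
v² = 0² = 0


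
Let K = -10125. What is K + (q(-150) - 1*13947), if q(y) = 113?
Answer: -23959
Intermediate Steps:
K + (q(-150) - 1*13947) = -10125 + (113 - 1*13947) = -10125 + (113 - 13947) = -10125 - 13834 = -23959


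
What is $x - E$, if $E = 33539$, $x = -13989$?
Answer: $-47528$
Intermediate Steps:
$x - E = -13989 - 33539 = -47528$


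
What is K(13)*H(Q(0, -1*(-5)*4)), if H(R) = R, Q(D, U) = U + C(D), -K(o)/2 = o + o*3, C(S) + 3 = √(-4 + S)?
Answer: -1768 - 208*I ≈ -1768.0 - 208.0*I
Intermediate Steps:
C(S) = -3 + √(-4 + S)
K(o) = -8*o (K(o) = -2*(o + o*3) = -2*(o + 3*o) = -8*o)
Q(D, U) = -3 + U + √(-4 + D) (Q(D, U) = U + (-3 + √(-4 + D)) = -3 + U + √(-4 + D))
K(13)*H(Q(0, -1*(-5)*4)) = (-8*13)*(-3 - 1*(-5)*4 + √(-4 + 0)) = -104*(-3 + 5*4 + √(-4)) = -104*(-3 + 20 + 2*I) = -104*(17 + 2*I) = -1768 - 208*I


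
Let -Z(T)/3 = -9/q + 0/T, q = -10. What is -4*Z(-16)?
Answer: 54/5 ≈ 10.800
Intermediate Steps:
Z(T) = -27/10 (Z(T) = -3*(-9/(-10) + 0/T) = -3*(-9*(-1/10) + 0) = -3*(9/10 + 0) = -3*9/10 = -27/10)
-4*Z(-16) = -4*(-27/10) = 54/5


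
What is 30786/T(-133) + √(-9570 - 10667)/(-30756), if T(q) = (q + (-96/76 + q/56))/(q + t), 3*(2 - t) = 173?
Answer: 126122912/2967 - 7*I*√413/30756 ≈ 42509.0 - 0.0046253*I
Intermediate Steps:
t = -167/3 (t = 2 - ⅓*173 = 2 - 173/3 = -167/3 ≈ -55.667)
T(q) = (-24/19 + 57*q/56)/(-167/3 + q) (T(q) = (q + (-96/76 + q/56))/(q - 167/3) = (q + (-96*1/76 + q*(1/56)))/(-167/3 + q) = (q + (-24/19 + q/56))/(-167/3 + q) = (-24/19 + 57*q/56)/(-167/3 + q))
30786/T(-133) + √(-9570 - 10667)/(-30756) = 30786/((9*(-448 + 361*(-133))/(1064*(-167 + 3*(-133))))) + √(-9570 - 10667)/(-30756) = 30786/((9*(-448 - 48013)/(1064*(-167 - 399)))) + √(-20237)*(-1/30756) = 30786/(((9/1064)*(-48461)/(-566))) + (7*I*√413)*(-1/30756) = 30786/(((9/1064)*(-1/566)*(-48461))) - 7*I*√413/30756 = 30786/(62307/86032) - 7*I*√413/30756 = 30786*(86032/62307) - 7*I*√413/30756 = 126122912/2967 - 7*I*√413/30756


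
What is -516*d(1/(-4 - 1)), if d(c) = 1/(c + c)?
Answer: 1290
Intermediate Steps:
d(c) = 1/(2*c)
-516*d(1/(-4 - 1)) = -258/(1/(-4 - 1)) = -258/(1/(-5)) = -258/(-1/5) = -258*(-5) = -516*(-5/2) = 1290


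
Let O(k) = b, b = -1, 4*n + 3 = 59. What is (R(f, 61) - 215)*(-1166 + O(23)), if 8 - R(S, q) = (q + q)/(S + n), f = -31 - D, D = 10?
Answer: 2126663/9 ≈ 2.3630e+5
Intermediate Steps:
n = 14 (n = -¾ + (¼)*59 = -¾ + 59/4 = 14)
f = -41 (f = -31 - 1*10 = -31 - 10 = -41)
O(k) = -1
R(S, q) = 8 - 2*q/(14 + S) (R(S, q) = 8 - (q + q)/(S + 14) = 8 - 2*q/(14 + S))
(R(f, 61) - 215)*(-1166 + O(23)) = (2*(56 - 1*61 + 4*(-41))/(14 - 41) - 215)*(-1166 - 1) = (2*(56 - 61 - 164)/(-27) - 215)*(-1167) = (2*(-1/27)*(-169) - 215)*(-1167) = (338/27 - 215)*(-1167) = -5467/27*(-1167) = 2126663/9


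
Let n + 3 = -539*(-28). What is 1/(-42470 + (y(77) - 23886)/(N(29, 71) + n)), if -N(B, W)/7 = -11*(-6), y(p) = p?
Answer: -14627/621232499 ≈ -2.3545e-5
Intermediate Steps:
n = 15089 (n = -3 - 539*(-28) = -3 + 15092 = 15089)
N(B, W) = -462 (N(B, W) = -(-77)*(-6) = -7*66 = -462)
1/(-42470 + (y(77) - 23886)/(N(29, 71) + n)) = 1/(-42470 + (77 - 23886)/(-462 + 15089)) = 1/(-42470 - 23809/14627) = 1/(-621232499/14627) = -14627/621232499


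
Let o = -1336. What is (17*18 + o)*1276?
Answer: -1314280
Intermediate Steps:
(17*18 + o)*1276 = (17*18 - 1336)*1276 = (306 - 1336)*1276 = -1030*1276 = -1314280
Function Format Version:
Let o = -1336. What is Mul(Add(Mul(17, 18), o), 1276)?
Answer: -1314280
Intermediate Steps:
Mul(Add(Mul(17, 18), o), 1276) = Mul(Add(Mul(17, 18), -1336), 1276) = Mul(Add(306, -1336), 1276) = Mul(-1030, 1276) = -1314280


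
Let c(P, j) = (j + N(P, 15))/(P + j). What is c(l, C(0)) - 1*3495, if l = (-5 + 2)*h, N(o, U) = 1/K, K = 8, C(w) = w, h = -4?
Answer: -335519/96 ≈ -3495.0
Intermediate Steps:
N(o, U) = ⅛ (N(o, U) = 1/8 = ⅛)
l = 12 (l = (-5 + 2)*(-4) = -3*(-4) = 12)
c(P, j) = (⅛ + j)/(P + j) (c(P, j) = (j + ⅛)/(P + j) = (⅛ + j)/(P + j))
c(l, C(0)) - 1*3495 = (⅛ + 0)/(12 + 0) - 1*3495 = (⅛)/12 - 3495 = (1/12)*(⅛) - 3495 = 1/96 - 3495 = -335519/96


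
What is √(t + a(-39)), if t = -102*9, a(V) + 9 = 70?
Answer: I*√857 ≈ 29.275*I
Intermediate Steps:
a(V) = 61 (a(V) = -9 + 70 = 61)
t = -918
√(t + a(-39)) = √(-918 + 61) = √(-857) = I*√857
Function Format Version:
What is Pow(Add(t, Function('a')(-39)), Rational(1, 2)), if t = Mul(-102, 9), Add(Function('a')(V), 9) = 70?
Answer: Mul(I, Pow(857, Rational(1, 2))) ≈ Mul(29.275, I)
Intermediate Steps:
Function('a')(V) = 61 (Function('a')(V) = Add(-9, 70) = 61)
t = -918
Pow(Add(t, Function('a')(-39)), Rational(1, 2)) = Pow(Add(-918, 61), Rational(1, 2)) = Pow(-857, Rational(1, 2)) = Mul(I, Pow(857, Rational(1, 2)))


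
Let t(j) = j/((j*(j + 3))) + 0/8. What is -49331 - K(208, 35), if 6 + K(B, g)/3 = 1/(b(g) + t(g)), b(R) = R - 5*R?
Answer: -87431911/1773 ≈ -49313.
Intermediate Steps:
b(R) = -4*R
t(j) = 1/(3 + j) (t(j) = j/((j*(3 + j))) + 0*(⅛) = j*(1/(j*(3 + j))) + 0 = 1/(3 + j) + 0 = 1/(3 + j))
K(B, g) = -18 + 3/(1/(3 + g) - 4*g) (K(B, g) = -18 + 3/(-4*g + 1/(3 + g)) = -18 + 3/(1/(3 + g) - 4*g))
-49331 - K(208, 35) = -49331 - 3*(3 - 73*35 - 24*35²)/(-1 + 4*35² + 12*35) = -49331 - 3*(3 - 2555 - 24*1225)/(-1 + 4*1225 + 420) = -49331 - 3*(3 - 2555 - 29400)/(-1 + 4900 + 420) = -49331 - 3*(-31952)/5319 = -49331 - 1*(-31952/1773) = -49331 + 31952/1773 = -87431911/1773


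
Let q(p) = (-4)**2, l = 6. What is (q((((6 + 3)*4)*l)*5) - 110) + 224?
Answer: 130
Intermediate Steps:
q(p) = 16
(q((((6 + 3)*4)*l)*5) - 110) + 224 = (16 - 110) + 224 = -94 + 224 = 130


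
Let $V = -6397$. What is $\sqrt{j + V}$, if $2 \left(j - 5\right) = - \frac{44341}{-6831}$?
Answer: $\frac{i \sqrt{1095006954}}{414} \approx 79.93 i$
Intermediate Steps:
$j = \frac{10241}{1242}$ ($j = 5 + \frac{\left(-44341\right) \frac{1}{-6831}}{2} = 5 + \frac{\left(-44341\right) \left(- \frac{1}{6831}\right)}{2} = 5 + \frac{1}{2} \cdot \frac{4031}{621} = 5 + \frac{4031}{1242} = \frac{10241}{1242} \approx 8.2456$)
$\sqrt{j + V} = \sqrt{\frac{10241}{1242} - 6397} = \sqrt{- \frac{7934833}{1242}} = \frac{i \sqrt{1095006954}}{414}$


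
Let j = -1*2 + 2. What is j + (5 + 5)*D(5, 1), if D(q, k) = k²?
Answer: 10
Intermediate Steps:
j = 0 (j = -2 + 2 = 0)
j + (5 + 5)*D(5, 1) = 0 + (5 + 5)*1² = 0 + 10*1 = 0 + 10 = 10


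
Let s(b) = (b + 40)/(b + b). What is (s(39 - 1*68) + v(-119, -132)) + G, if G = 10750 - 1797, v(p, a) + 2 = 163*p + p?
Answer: -612781/58 ≈ -10565.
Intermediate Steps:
v(p, a) = -2 + 164*p (v(p, a) = -2 + (163*p + p) = -2 + 164*p)
G = 8953
s(b) = (40 + b)/(2*b) (s(b) = (40 + b)/((2*b)) = (40 + b)*(1/(2*b)) = (40 + b)/(2*b))
(s(39 - 1*68) + v(-119, -132)) + G = ((40 + (39 - 1*68))/(2*(39 - 1*68)) + (-2 + 164*(-119))) + 8953 = ((40 + (39 - 68))/(2*(39 - 68)) + (-2 - 19516)) + 8953 = ((½)*(40 - 29)/(-29) - 19518) + 8953 = ((½)*(-1/29)*11 - 19518) + 8953 = (-11/58 - 19518) + 8953 = -1132055/58 + 8953 = -612781/58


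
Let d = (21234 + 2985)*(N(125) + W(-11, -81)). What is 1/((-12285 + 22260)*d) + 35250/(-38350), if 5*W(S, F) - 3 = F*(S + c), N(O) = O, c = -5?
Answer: -5041385867641/5484741787980 ≈ -0.91917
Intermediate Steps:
W(S, F) = ⅗ + F*(-5 + S)/5 (W(S, F) = ⅗ + (F*(S - 5))/5 = ⅗ + (F*(-5 + S))/5 = ⅗ + F*(-5 + S)/5)
d = 46597356/5 (d = (21234 + 2985)*(125 + (⅗ - 1*(-81) + (⅕)*(-81)*(-11))) = 24219*(125 + (⅗ + 81 + 891/5)) = 24219*(125 + 1299/5) = 24219*(1924/5) = 46597356/5 ≈ 9.3195e+6)
1/((-12285 + 22260)*d) + 35250/(-38350) = 1/((-12285 + 22260)*(46597356/5)) + 35250/(-38350) = (5/46597356)/9975 + 35250*(-1/38350) = (1/9975)*(5/46597356) - 705/767 = 1/92961725220 - 705/767 = -5041385867641/5484741787980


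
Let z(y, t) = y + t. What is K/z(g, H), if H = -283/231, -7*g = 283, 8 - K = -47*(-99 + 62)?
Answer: 399861/9622 ≈ 41.557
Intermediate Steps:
K = -1731 (K = 8 - (-47)*(-99 + 62) = 8 - (-47)*(-37) = 8 - 1*1739 = 8 - 1739 = -1731)
g = -283/7 (g = -1/7*283 = -283/7 ≈ -40.429)
H = -283/231 (H = -283*1/231 = -283/231 ≈ -1.2251)
z(y, t) = t + y
K/z(g, H) = -1731/(-283/231 - 283/7) = -1731/(-9622/231) = -1731*(-231/9622) = 399861/9622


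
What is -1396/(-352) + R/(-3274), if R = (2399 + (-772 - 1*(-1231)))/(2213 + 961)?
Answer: 906610855/228616872 ≈ 3.9656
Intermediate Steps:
R = 1429/1587 (R = (2399 + (-772 + 1231))/3174 = (2399 + 459)*(1/3174) = 2858*(1/3174) = 1429/1587 ≈ 0.90044)
-1396/(-352) + R/(-3274) = -1396/(-352) + (1429/1587)/(-3274) = -1396*(-1/352) + (1429/1587)*(-1/3274) = 349/88 - 1429/5195838 = 906610855/228616872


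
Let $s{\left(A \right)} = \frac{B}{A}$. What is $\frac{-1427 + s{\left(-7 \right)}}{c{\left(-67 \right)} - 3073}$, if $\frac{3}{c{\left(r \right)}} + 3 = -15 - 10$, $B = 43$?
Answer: $\frac{40128}{86047} \approx 0.46635$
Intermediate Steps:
$c{\left(r \right)} = - \frac{3}{28}$ ($c{\left(r \right)} = \frac{3}{-3 - 25} = \frac{3}{-28} = 3 \left(- \frac{1}{28}\right) = - \frac{3}{28}$)
$s{\left(A \right)} = \frac{43}{A}$
$\frac{-1427 + s{\left(-7 \right)}}{c{\left(-67 \right)} - 3073} = \frac{-1427 + \frac{43}{-7}}{- \frac{3}{28} - 3073} = \frac{-1427 + 43 \left(- \frac{1}{7}\right)}{- \frac{86047}{28}} = \left(-1427 - \frac{43}{7}\right) \left(- \frac{28}{86047}\right) = \left(- \frac{10032}{7}\right) \left(- \frac{28}{86047}\right) = \frac{40128}{86047}$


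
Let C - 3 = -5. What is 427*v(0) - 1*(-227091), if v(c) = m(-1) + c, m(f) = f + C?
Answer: 225810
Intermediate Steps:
C = -2 (C = 3 - 5 = -2)
m(f) = -2 + f (m(f) = f - 2 = -2 + f)
v(c) = -3 + c (v(c) = (-2 - 1) + c = -3 + c)
427*v(0) - 1*(-227091) = 427*(-3 + 0) - 1*(-227091) = 427*(-3) + 227091 = -1281 + 227091 = 225810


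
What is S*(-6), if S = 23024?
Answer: -138144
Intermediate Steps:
S*(-6) = 23024*(-6) = -138144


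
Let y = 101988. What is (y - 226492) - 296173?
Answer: -420677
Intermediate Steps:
(y - 226492) - 296173 = (101988 - 226492) - 296173 = -124504 - 296173 = -420677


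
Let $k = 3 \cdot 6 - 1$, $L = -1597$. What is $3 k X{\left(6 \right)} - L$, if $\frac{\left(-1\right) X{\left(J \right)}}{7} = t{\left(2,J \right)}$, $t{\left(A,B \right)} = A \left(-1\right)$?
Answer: $2311$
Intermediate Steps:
$t{\left(A,B \right)} = - A$
$X{\left(J \right)} = 14$ ($X{\left(J \right)} = - 7 \left(\left(-1\right) 2\right) = \left(-7\right) \left(-2\right) = 14$)
$k = 17$ ($k = 18 - 1 = 17$)
$3 k X{\left(6 \right)} - L = 3 \cdot 17 \cdot 14 - -1597 = 51 \cdot 14 + 1597 = 714 + 1597 = 2311$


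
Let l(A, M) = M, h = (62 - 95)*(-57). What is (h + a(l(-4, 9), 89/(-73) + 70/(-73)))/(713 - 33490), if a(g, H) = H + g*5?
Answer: -140439/2392721 ≈ -0.058694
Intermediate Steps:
h = 1881 (h = -33*(-57) = 1881)
a(g, H) = H + 5*g
(h + a(l(-4, 9), 89/(-73) + 70/(-73)))/(713 - 33490) = (1881 + ((89/(-73) + 70/(-73)) + 5*9))/(713 - 33490) = (1881 + ((89*(-1/73) + 70*(-1/73)) + 45))/(-32777) = (1881 + ((-89/73 - 70/73) + 45))*(-1/32777) = (1881 + (-159/73 + 45))*(-1/32777) = (1881 + 3126/73)*(-1/32777) = (140439/73)*(-1/32777) = -140439/2392721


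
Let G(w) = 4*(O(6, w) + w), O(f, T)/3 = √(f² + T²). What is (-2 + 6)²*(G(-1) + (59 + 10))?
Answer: 1040 + 192*√37 ≈ 2207.9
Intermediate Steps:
O(f, T) = 3*√(T² + f²) (O(f, T) = 3*√(f² + T²) = 3*√(T² + f²))
G(w) = 4*w + 12*√(36 + w²) (G(w) = 4*(3*√(w² + 6²) + w) = 4*(3*√(w² + 36) + w) = 4*(3*√(36 + w²) + w) = 4*(w + 3*√(36 + w²)) = 4*w + 12*√(36 + w²))
(-2 + 6)²*(G(-1) + (59 + 10)) = (-2 + 6)²*((4*(-1) + 12*√(36 + (-1)²)) + (59 + 10)) = 4²*((-4 + 12*√(36 + 1)) + 69) = 16*((-4 + 12*√37) + 69) = 16*(65 + 12*√37) = 1040 + 192*√37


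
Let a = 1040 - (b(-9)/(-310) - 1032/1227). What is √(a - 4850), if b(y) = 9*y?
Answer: I*√61239112161310/126790 ≈ 61.721*I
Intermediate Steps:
a = 131935111/126790 (a = 1040 - ((9*(-9))/(-310) - 1032/1227) = 1040 - (-81*(-1/310) - 1032*1/1227) = 1040 - (81/310 - 344/409) = 1040 - 1*(-73511/126790) = 1040 + 73511/126790 = 131935111/126790 ≈ 1040.6)
√(a - 4850) = √(131935111/126790 - 4850) = √(-482996389/126790) = I*√61239112161310/126790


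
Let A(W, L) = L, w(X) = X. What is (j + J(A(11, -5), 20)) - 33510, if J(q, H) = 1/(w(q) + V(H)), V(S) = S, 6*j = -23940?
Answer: -562499/15 ≈ -37500.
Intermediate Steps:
j = -3990 (j = (1/6)*(-23940) = -3990)
J(q, H) = 1/(H + q) (J(q, H) = 1/(q + H) = 1/(H + q))
(j + J(A(11, -5), 20)) - 33510 = (-3990 + 1/(20 - 5)) - 33510 = (-3990 + 1/15) - 33510 = -59849/15 - 33510 = -562499/15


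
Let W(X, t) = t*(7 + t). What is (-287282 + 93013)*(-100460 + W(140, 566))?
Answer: -43488669802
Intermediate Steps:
(-287282 + 93013)*(-100460 + W(140, 566)) = (-287282 + 93013)*(-100460 + 566*(7 + 566)) = -194269*(-100460 + 566*573) = -194269*(-100460 + 324318) = -194269*223858 = -43488669802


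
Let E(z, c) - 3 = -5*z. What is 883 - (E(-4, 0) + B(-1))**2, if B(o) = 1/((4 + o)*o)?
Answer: 3323/9 ≈ 369.22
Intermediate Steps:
E(z, c) = 3 - 5*z
B(o) = 1/(o*(4 + o))
883 - (E(-4, 0) + B(-1))**2 = 883 - ((3 - 5*(-4)) + 1/((-1)*(4 - 1)))**2 = 883 - ((3 + 20) - 1/3)**2 = 883 - (23 - 1*1/3)**2 = 883 - (23 - 1/3)**2 = 883 - (68/3)**2 = 883 - 1*4624/9 = 883 - 4624/9 = 3323/9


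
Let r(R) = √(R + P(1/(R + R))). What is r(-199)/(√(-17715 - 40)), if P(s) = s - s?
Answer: √3533245/17755 ≈ 0.10587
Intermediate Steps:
P(s) = 0
r(R) = √R (r(R) = √(R + 0) = √R)
r(-199)/(√(-17715 - 40)) = √(-199)/(√(-17715 - 40)) = (I*√199)/(√(-17755)) = (I*√199)/((I*√17755)) = (I*√199)*(-I*√17755/17755) = √3533245/17755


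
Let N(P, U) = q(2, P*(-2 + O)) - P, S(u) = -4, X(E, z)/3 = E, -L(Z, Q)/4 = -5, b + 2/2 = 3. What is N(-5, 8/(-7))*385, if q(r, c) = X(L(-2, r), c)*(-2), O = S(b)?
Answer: -44275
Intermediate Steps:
b = 2 (b = -1 + 3 = 2)
L(Z, Q) = 20 (L(Z, Q) = -4*(-5) = 20)
X(E, z) = 3*E
O = -4
q(r, c) = -120 (q(r, c) = (3*20)*(-2) = 60*(-2) = -120)
N(P, U) = -120 - P
N(-5, 8/(-7))*385 = (-120 - 1*(-5))*385 = (-120 + 5)*385 = -115*385 = -44275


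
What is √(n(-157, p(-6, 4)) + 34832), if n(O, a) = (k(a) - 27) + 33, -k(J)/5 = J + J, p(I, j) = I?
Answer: √34898 ≈ 186.81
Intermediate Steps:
k(J) = -10*J (k(J) = -5*(J + J) = -10*J)
n(O, a) = 6 - 10*a (n(O, a) = (-10*a - 27) + 33 = (-27 - 10*a) + 33 = 6 - 10*a)
√(n(-157, p(-6, 4)) + 34832) = √((6 - 10*(-6)) + 34832) = √((6 + 60) + 34832) = √(66 + 34832) = √34898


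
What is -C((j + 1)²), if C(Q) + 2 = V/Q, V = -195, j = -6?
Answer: 49/5 ≈ 9.8000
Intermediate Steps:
C(Q) = -2 - 195/Q
-C((j + 1)²) = -(-2 - 195/(-6 + 1)²) = -(-2 - 195/((-5)²)) = -(-2 - 195/25) = -(-2 - 195*1/25) = -(-2 - 39/5) = -1*(-49/5) = 49/5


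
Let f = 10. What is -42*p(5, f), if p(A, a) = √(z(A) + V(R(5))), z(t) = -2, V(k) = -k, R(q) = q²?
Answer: -126*I*√3 ≈ -218.24*I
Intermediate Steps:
p(A, a) = 3*I*√3 (p(A, a) = √(-2 - 1*5²) = √(-2 - 1*25) = √(-2 - 25) = √(-27) = 3*I*√3)
-42*p(5, f) = -126*I*√3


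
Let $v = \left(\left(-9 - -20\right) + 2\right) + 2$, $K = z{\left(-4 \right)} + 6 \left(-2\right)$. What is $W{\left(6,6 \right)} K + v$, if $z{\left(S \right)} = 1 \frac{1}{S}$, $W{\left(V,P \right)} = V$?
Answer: $- \frac{117}{2} \approx -58.5$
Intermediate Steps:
$z{\left(S \right)} = \frac{1}{S}$
$K = - \frac{49}{4}$ ($K = \frac{1}{-4} + 6 \left(-2\right) = - \frac{1}{4} - 12 = - \frac{49}{4} \approx -12.25$)
$v = 15$ ($v = \left(\left(-9 + 20\right) + 2\right) + 2 = \left(11 + 2\right) + 2 = 13 + 2 = 15$)
$W{\left(6,6 \right)} K + v = 6 \left(- \frac{49}{4}\right) + 15 = - \frac{147}{2} + 15 = - \frac{117}{2}$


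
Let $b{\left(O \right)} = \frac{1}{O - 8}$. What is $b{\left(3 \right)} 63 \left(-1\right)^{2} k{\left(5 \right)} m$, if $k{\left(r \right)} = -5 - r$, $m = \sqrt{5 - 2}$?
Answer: $126 \sqrt{3} \approx 218.24$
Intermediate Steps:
$m = \sqrt{3} \approx 1.732$
$b{\left(O \right)} = \frac{1}{-8 + O}$
$b{\left(3 \right)} 63 \left(-1\right)^{2} k{\left(5 \right)} m = \frac{1}{-8 + 3} \cdot 63 \left(-1\right)^{2} \left(-5 - 5\right) \sqrt{3} = \frac{1}{-5} \cdot 63 \cdot 1 \left(-5 - 5\right) \sqrt{3} = \left(- \frac{1}{5}\right) 63 \cdot 1 \left(-10\right) \sqrt{3} = - \frac{63 \left(- 10 \sqrt{3}\right)}{5} = 126 \sqrt{3}$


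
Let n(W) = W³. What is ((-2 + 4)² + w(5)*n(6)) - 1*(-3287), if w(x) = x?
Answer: 4371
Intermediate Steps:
((-2 + 4)² + w(5)*n(6)) - 1*(-3287) = ((-2 + 4)² + 5*6³) - 1*(-3287) = (2² + 5*216) + 3287 = (4 + 1080) + 3287 = 1084 + 3287 = 4371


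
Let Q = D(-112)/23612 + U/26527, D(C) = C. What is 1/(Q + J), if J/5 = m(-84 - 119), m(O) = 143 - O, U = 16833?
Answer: 156588881/270997386573 ≈ 0.00057782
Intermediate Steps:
J = 1730 (J = 5*(143 - (-84 - 119)) = 5*(143 - 1*(-203)) = 5*(143 + 203) = 5*346 = 1730)
Q = 98622443/156588881 (Q = -112/23612 + 16833/26527 = -112*1/23612 + 16833*(1/26527) = -28/5903 + 16833/26527 = 98622443/156588881 ≈ 0.62982)
1/(Q + J) = 1/(98622443/156588881 + 1730) = 1/(270997386573/156588881) = 156588881/270997386573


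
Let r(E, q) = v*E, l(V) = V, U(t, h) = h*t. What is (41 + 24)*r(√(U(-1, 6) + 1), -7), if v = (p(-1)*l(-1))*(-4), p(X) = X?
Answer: -260*I*√5 ≈ -581.38*I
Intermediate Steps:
v = -4 (v = -1*(-1)*(-4) = 1*(-4) = -4)
r(E, q) = -4*E
(41 + 24)*r(√(U(-1, 6) + 1), -7) = (41 + 24)*(-4*√(6*(-1) + 1)) = 65*(-4*√(-6 + 1)) = 65*(-4*I*√5) = -260*I*√5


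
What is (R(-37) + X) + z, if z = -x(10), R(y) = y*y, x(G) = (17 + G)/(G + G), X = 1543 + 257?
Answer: 63353/20 ≈ 3167.6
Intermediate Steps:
X = 1800
x(G) = (17 + G)/(2*G) (x(G) = (17 + G)/((2*G)) = (17 + G)*(1/(2*G)) = (17 + G)/(2*G))
R(y) = y²
z = -27/20 (z = -(17 + 10)/(2*10) = -27/(2*10) = -1*27/20 = -27/20 ≈ -1.3500)
(R(-37) + X) + z = ((-37)² + 1800) - 27/20 = (1369 + 1800) - 27/20 = 3169 - 27/20 = 63353/20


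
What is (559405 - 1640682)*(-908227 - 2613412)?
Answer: 3807867253003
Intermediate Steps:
(559405 - 1640682)*(-908227 - 2613412) = -1081277*(-3521639) = 3807867253003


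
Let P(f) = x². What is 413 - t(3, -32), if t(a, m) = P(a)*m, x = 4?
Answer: 925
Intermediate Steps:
P(f) = 16 (P(f) = 4² = 16)
t(a, m) = 16*m
413 - t(3, -32) = 413 - 16*(-32) = 413 - 1*(-512) = 413 + 512 = 925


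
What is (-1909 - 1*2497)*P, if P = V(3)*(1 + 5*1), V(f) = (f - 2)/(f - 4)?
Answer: 26436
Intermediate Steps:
V(f) = (-2 + f)/(-4 + f)
P = -6 (P = ((-2 + 3)/(-4 + 3))*(1 + 5*1) = (1/(-1))*(1 + 5) = -1*1*6 = -1*6 = -6)
(-1909 - 1*2497)*P = (-1909 - 1*2497)*(-6) = (-1909 - 2497)*(-6) = -4406*(-6) = 26436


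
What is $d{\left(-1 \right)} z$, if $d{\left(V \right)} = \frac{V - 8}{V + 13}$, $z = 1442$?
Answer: $- \frac{2163}{2} \approx -1081.5$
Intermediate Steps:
$d{\left(V \right)} = \frac{-8 + V}{13 + V}$
$d{\left(-1 \right)} z = \frac{-8 - 1}{13 - 1} \cdot 1442 = \frac{1}{12} \left(-9\right) 1442 = \left(- \frac{3}{4}\right) 1442 = - \frac{2163}{2}$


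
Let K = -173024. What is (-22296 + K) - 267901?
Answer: -463221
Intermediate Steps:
(-22296 + K) - 267901 = (-22296 - 173024) - 267901 = -195320 - 267901 = -463221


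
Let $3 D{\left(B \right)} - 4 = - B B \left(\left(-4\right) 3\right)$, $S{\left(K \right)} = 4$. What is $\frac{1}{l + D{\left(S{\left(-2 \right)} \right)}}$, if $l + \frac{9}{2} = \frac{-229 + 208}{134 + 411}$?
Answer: $\frac{3270}{198799} \approx 0.016449$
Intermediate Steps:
$D{\left(B \right)} = \frac{4}{3} + 4 B^{2}$ ($D{\left(B \right)} = \frac{4}{3} + \frac{- B B \left(\left(-4\right) 3\right)}{3} = \frac{4}{3} + \frac{- B B \left(-12\right)}{3} = \frac{4}{3} + \frac{- B \left(- 12 B\right)}{3} = \frac{4}{3} + \frac{12 B^{2}}{3} = \frac{4}{3} + 4 B^{2}$)
$l = - \frac{4947}{1090}$ ($l = - \frac{9}{2} + \frac{-229 + 208}{134 + 411} = - \frac{9}{2} - \frac{21}{545} = - \frac{4947}{1090} \approx -4.5385$)
$\frac{1}{l + D{\left(S{\left(-2 \right)} \right)}} = \frac{1}{- \frac{4947}{1090} + \left(\frac{4}{3} + 4 \cdot 4^{2}\right)} = \frac{1}{- \frac{4947}{1090} + \left(\frac{4}{3} + 4 \cdot 16\right)} = \frac{1}{- \frac{4947}{1090} + \left(\frac{4}{3} + 64\right)} = \frac{1}{- \frac{4947}{1090} + \frac{196}{3}} = \frac{1}{\frac{198799}{3270}} = \frac{3270}{198799}$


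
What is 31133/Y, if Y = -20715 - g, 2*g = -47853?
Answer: 62266/6423 ≈ 9.6942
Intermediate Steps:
g = -47853/2 (g = (½)*(-47853) = -47853/2 ≈ -23927.)
Y = 6423/2 (Y = -20715 - 1*(-47853/2) = -20715 + 47853/2 = 6423/2 ≈ 3211.5)
31133/Y = 31133/(6423/2) = 31133*(2/6423) = 62266/6423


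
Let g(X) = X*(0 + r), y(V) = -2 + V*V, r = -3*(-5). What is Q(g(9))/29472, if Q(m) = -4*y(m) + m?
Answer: -72757/29472 ≈ -2.4687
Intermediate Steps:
r = 15
y(V) = -2 + V**2
g(X) = 15*X (g(X) = X*(0 + 15) = X*15 = 15*X)
Q(m) = 8 + m - 4*m**2 (Q(m) = -4*(-2 + m**2) + m = (8 - 4*m**2) + m = 8 + m - 4*m**2)
Q(g(9))/29472 = (8 + 15*9 - 4*(15*9)**2)/29472 = (8 + 135 - 4*135**2)*(1/29472) = (8 + 135 - 4*18225)*(1/29472) = (8 + 135 - 72900)*(1/29472) = -72757*1/29472 = -72757/29472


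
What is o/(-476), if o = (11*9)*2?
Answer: -99/238 ≈ -0.41597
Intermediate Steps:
o = 198 (o = 99*2 = 198)
o/(-476) = 198/(-476) = 198*(-1/476) = -99/238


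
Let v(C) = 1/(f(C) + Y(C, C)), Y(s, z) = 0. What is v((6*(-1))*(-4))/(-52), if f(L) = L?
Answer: -1/1248 ≈ -0.00080128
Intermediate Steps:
v(C) = 1/C (v(C) = 1/(C + 0) = 1/C)
v((6*(-1))*(-4))/(-52) = 1/(((6*(-1))*(-4))*(-52)) = -1/52/(-6*(-4)) = -1/52/24 = (1/24)*(-1/52) = -1/1248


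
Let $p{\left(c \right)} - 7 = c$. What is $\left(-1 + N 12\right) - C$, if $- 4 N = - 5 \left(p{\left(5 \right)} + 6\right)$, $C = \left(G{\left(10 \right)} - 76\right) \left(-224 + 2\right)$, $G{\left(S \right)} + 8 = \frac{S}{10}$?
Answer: $-18157$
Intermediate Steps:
$G{\left(S \right)} = -8 + \frac{S}{10}$
$p{\left(c \right)} = 7 + c$
$C = 18426$ ($C = \left(\left(-8 + \frac{1}{10} \cdot 10\right) - 76\right) \left(-224 + 2\right) = \left(\left(-8 + 1\right) - 76\right) \left(-222\right) = \left(-7 - 76\right) \left(-222\right) = \left(-83\right) \left(-222\right) = 18426$)
$N = \frac{45}{2}$ ($N = - \frac{\left(-5\right) \left(\left(7 + 5\right) + 6\right)}{4} = - \frac{\left(-5\right) \left(12 + 6\right)}{4} = - \frac{\left(-5\right) 18}{4} = \left(- \frac{1}{4}\right) \left(-90\right) = \frac{45}{2} \approx 22.5$)
$\left(-1 + N 12\right) - C = \left(-1 + \frac{45}{2} \cdot 12\right) - 18426 = \left(-1 + 270\right) - 18426 = 269 - 18426 = -18157$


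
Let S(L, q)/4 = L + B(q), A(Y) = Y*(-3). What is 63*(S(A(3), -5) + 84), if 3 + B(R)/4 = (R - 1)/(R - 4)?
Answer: 672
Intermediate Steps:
B(R) = -12 + 4*(-1 + R)/(-4 + R) (B(R) = -12 + 4*((R - 1)/(R - 4)) = -12 + 4*((-1 + R)/(-4 + R)) = -12 + 4*(-1 + R)/(-4 + R))
A(Y) = -3*Y
S(L, q) = 4*L + 16*(11 - 2*q)/(-4 + q) (S(L, q) = 4*(L + 4*(11 - 2*q)/(-4 + q)) = 4*L + 16*(11 - 2*q)/(-4 + q))
63*(S(A(3), -5) + 84) = 63*(4*(44 - 8*(-5) + (-3*3)*(-4 - 5))/(-4 - 5) + 84) = 63*(4*(44 + 40 - 9*(-9))/(-9) + 84) = 63*(4*(-1/9)*(44 + 40 + 81) + 84) = 63*(4*(-1/9)*165 + 84) = 63*(-220/3 + 84) = 63*(32/3) = 672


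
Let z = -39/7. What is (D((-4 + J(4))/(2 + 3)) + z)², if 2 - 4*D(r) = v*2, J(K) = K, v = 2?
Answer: 7225/196 ≈ 36.862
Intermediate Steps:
z = -39/7 (z = -39*⅐ = -39/7 ≈ -5.5714)
D(r) = -½ (D(r) = ½ - 2/2 = ½ - ¼*4 = ½ - 1 = -½)
(D((-4 + J(4))/(2 + 3)) + z)² = (-½ - 39/7)² = (-85/14)² = 7225/196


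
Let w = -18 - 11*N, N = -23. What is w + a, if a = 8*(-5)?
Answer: 195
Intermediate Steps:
a = -40
w = 235 (w = -18 - 11*(-23) = -18 + 253 = 235)
w + a = 235 - 40 = 195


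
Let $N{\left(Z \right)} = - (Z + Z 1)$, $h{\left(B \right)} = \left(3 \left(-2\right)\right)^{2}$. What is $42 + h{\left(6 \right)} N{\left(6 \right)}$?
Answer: $-390$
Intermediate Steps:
$h{\left(B \right)} = 36$ ($h{\left(B \right)} = \left(-6\right)^{2} = 36$)
$N{\left(Z \right)} = - 2 Z$ ($N{\left(Z \right)} = - (Z + Z) = - 2 Z$)
$42 + h{\left(6 \right)} N{\left(6 \right)} = 42 + 36 \left(\left(-2\right) 6\right) = 42 + 36 \left(-12\right) = 42 - 432 = -390$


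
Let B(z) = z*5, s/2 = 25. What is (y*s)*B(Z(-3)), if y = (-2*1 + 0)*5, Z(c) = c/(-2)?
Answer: -3750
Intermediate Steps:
Z(c) = -c/2 (Z(c) = c*(-½) = -c/2)
s = 50 (s = 2*25 = 50)
B(z) = 5*z
y = -10 (y = (-2 + 0)*5 = -2*5 = -10)
(y*s)*B(Z(-3)) = (-10*50)*(5*(-½*(-3))) = -2500*3/2 = -500*15/2 = -3750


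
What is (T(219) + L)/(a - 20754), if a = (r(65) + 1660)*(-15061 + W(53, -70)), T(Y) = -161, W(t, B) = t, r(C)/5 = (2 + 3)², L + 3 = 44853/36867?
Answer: 666815/109822835942 ≈ 6.0717e-6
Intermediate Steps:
L = -21916/12289 (L = -3 + 44853/36867 = -3 + 44853*(1/36867) = -3 + 14951/12289 = -21916/12289 ≈ -1.7834)
r(C) = 125 (r(C) = 5*(2 + 3)² = 5*5² = 5*25 = 125)
a = -26789280 (a = (125 + 1660)*(-15061 + 53) = 1785*(-15008) = -26789280)
(T(219) + L)/(a - 20754) = (-161 - 21916/12289)/(-26789280 - 20754) = -2000445/12289/(-26810034) = -2000445/12289*(-1/26810034) = 666815/109822835942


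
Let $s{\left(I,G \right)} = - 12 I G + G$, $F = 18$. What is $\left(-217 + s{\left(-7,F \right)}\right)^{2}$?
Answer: $1723969$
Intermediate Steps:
$s{\left(I,G \right)} = G - 12 G I$ ($s{\left(I,G \right)} = - 12 G I + G = G - 12 G I$)
$\left(-217 + s{\left(-7,F \right)}\right)^{2} = \left(-217 + 18 \left(1 - -84\right)\right)^{2} = \left(-217 + 18 \left(1 + 84\right)\right)^{2} = \left(-217 + 18 \cdot 85\right)^{2} = \left(-217 + 1530\right)^{2} = 1313^{2} = 1723969$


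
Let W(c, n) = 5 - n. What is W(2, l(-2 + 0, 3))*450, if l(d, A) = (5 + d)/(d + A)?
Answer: 900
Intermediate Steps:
l(d, A) = (5 + d)/(A + d)
W(2, l(-2 + 0, 3))*450 = (5 - (5 + (-2 + 0))/(3 + (-2 + 0)))*450 = (5 - (5 - 2)/(3 - 2))*450 = (5 - 3/1)*450 = (5 - 3)*450 = 2*450 = 900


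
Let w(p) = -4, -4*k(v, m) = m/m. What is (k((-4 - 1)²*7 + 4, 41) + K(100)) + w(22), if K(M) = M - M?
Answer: -17/4 ≈ -4.2500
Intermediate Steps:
k(v, m) = -¼ (k(v, m) = -m/(4*m) = -¼*1 = -¼)
K(M) = 0
(k((-4 - 1)²*7 + 4, 41) + K(100)) + w(22) = (-¼ + 0) - 4 = -¼ - 4 = -17/4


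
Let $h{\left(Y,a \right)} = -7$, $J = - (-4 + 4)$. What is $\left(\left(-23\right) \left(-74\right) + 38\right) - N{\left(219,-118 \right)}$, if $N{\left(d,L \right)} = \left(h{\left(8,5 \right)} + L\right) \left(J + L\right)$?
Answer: $-13010$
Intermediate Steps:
$J = 0$ ($J = \left(-1\right) 0 = 0$)
$N{\left(d,L \right)} = L \left(-7 + L\right)$ ($N{\left(d,L \right)} = \left(-7 + L\right) \left(0 + L\right) = \left(-7 + L\right) L = L \left(-7 + L\right)$)
$\left(\left(-23\right) \left(-74\right) + 38\right) - N{\left(219,-118 \right)} = \left(\left(-23\right) \left(-74\right) + 38\right) - - 118 \left(-7 - 118\right) = \left(1702 + 38\right) - \left(-118\right) \left(-125\right) = 1740 - 14750 = -13010$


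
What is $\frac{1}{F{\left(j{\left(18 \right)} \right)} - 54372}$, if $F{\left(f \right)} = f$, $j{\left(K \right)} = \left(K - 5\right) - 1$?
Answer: $- \frac{1}{54360} \approx -1.8396 \cdot 10^{-5}$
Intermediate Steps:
$j{\left(K \right)} = -6 + K$ ($j{\left(K \right)} = \left(-5 + K\right) - 1 = -6 + K$)
$\frac{1}{F{\left(j{\left(18 \right)} \right)} - 54372} = \frac{1}{\left(-6 + 18\right) - 54372} = \frac{1}{12 - 54372} = \frac{1}{-54360} = - \frac{1}{54360}$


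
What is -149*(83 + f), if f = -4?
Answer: -11771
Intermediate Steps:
-149*(83 + f) = -149*(83 - 4) = -149*79 = -11771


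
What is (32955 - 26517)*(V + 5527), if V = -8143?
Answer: -16841808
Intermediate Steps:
(32955 - 26517)*(V + 5527) = (32955 - 26517)*(-8143 + 5527) = 6438*(-2616) = -16841808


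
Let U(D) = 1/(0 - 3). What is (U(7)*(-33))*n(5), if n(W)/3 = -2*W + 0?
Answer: -330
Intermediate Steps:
n(W) = -6*W (n(W) = 3*(-2*W + 0) = 3*(-2*W) = -6*W)
U(D) = -⅓ (U(D) = 1/(-3) = -⅓)
(U(7)*(-33))*n(5) = (-⅓*(-33))*(-6*5) = 11*(-30) = -330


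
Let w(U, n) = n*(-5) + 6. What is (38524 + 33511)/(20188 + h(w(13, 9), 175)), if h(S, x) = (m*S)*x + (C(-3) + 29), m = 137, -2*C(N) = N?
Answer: -144070/1829613 ≈ -0.078743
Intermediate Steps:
w(U, n) = 6 - 5*n (w(U, n) = -5*n + 6 = 6 - 5*n)
C(N) = -N/2
h(S, x) = 61/2 + 137*S*x (h(S, x) = (137*S)*x + (-½*(-3) + 29) = 137*S*x + (3/2 + 29) = 137*S*x + 61/2 = 61/2 + 137*S*x)
(38524 + 33511)/(20188 + h(w(13, 9), 175)) = (38524 + 33511)/(20188 + (61/2 + 137*(6 - 5*9)*175)) = 72035/(20188 + (61/2 + 137*(6 - 45)*175)) = 72035/(20188 + (61/2 + 137*(-39)*175)) = 72035/(20188 + (61/2 - 935025)) = 72035/(20188 - 1869989/2) = 72035/(-1829613/2) = 72035*(-2/1829613) = -144070/1829613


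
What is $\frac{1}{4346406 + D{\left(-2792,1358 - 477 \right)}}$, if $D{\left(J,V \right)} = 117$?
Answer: $\frac{1}{4346523} \approx 2.3007 \cdot 10^{-7}$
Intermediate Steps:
$\frac{1}{4346406 + D{\left(-2792,1358 - 477 \right)}} = \frac{1}{4346406 + 117} = \frac{1}{4346523}$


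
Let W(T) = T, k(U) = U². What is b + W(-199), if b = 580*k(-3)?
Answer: 5021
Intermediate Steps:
b = 5220 (b = 580*(-3)² = 580*9 = 5220)
b + W(-199) = 5220 - 199 = 5021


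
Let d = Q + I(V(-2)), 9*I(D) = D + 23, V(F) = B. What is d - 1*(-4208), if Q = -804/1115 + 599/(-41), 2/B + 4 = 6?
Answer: 575369333/137145 ≈ 4195.3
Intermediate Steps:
B = 1 (B = 2/(-4 + 6) = 2/2 = 2*(1/2) = 1)
V(F) = 1
Q = -700849/45715 (Q = -804*1/1115 + 599*(-1/41) = -804/1115 - 599/41 = -700849/45715 ≈ -15.331)
I(D) = 23/9 + D/9 (I(D) = (D + 23)/9 = (23 + D)/9 = 23/9 + D/9)
d = -1736827/137145 (d = -700849/45715 + (23/9 + (1/9)*1) = -700849/45715 + (23/9 + 1/9) = -700849/45715 + 8/3 = -1736827/137145 ≈ -12.664)
d - 1*(-4208) = -1736827/137145 - 1*(-4208) = -1736827/137145 + 4208 = 575369333/137145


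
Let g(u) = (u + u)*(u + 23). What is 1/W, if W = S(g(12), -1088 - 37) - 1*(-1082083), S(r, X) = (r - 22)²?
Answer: 1/1751207 ≈ 5.7103e-7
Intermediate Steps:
g(u) = 2*u*(23 + u) (g(u) = (2*u)*(23 + u) = 2*u*(23 + u))
S(r, X) = (-22 + r)²
W = 1751207 (W = (-22 + 2*12*(23 + 12))² - 1*(-1082083) = (-22 + 2*12*35)² + 1082083 = (-22 + 840)² + 1082083 = 818² + 1082083 = 669124 + 1082083 = 1751207)
1/W = 1/1751207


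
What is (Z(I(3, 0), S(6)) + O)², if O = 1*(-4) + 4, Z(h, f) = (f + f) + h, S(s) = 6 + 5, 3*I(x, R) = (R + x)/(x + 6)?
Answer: 39601/81 ≈ 488.90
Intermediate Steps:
I(x, R) = (R + x)/(3*(6 + x)) (I(x, R) = ((R + x)/(x + 6))/3 = ((R + x)/(6 + x))/3 = (R + x)/(3*(6 + x)))
S(s) = 11
Z(h, f) = h + 2*f (Z(h, f) = 2*f + h = h + 2*f)
O = 0 (O = -4 + 4 = 0)
(Z(I(3, 0), S(6)) + O)² = (((0 + 3)/(3*(6 + 3)) + 2*11) + 0)² = (((⅓)*3/9 + 22) + 0)² = (((⅓)*(⅑)*3 + 22) + 0)² = ((⅑ + 22) + 0)² = (199/9 + 0)² = (199/9)² = 39601/81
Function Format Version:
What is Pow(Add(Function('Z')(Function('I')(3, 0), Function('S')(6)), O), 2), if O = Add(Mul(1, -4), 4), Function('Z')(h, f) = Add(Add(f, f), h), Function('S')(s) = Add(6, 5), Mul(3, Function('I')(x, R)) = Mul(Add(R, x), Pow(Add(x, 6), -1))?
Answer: Rational(39601, 81) ≈ 488.90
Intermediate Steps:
Function('I')(x, R) = Mul(Rational(1, 3), Pow(Add(6, x), -1), Add(R, x)) (Function('I')(x, R) = Mul(Rational(1, 3), Mul(Add(R, x), Pow(Add(x, 6), -1))) = Mul(Rational(1, 3), Mul(Add(R, x), Pow(Add(6, x), -1))) = Mul(Rational(1, 3), Mul(Pow(Add(6, x), -1), Add(R, x))) = Mul(Rational(1, 3), Pow(Add(6, x), -1), Add(R, x)))
Function('S')(s) = 11
Function('Z')(h, f) = Add(h, Mul(2, f)) (Function('Z')(h, f) = Add(Mul(2, f), h) = Add(h, Mul(2, f)))
O = 0 (O = Add(-4, 4) = 0)
Pow(Add(Function('Z')(Function('I')(3, 0), Function('S')(6)), O), 2) = Pow(Add(Add(Mul(Rational(1, 3), Pow(Add(6, 3), -1), Add(0, 3)), Mul(2, 11)), 0), 2) = Pow(Add(Add(Mul(Rational(1, 3), Pow(9, -1), 3), 22), 0), 2) = Pow(Add(Add(Mul(Rational(1, 3), Rational(1, 9), 3), 22), 0), 2) = Pow(Add(Add(Rational(1, 9), 22), 0), 2) = Pow(Add(Rational(199, 9), 0), 2) = Pow(Rational(199, 9), 2) = Rational(39601, 81)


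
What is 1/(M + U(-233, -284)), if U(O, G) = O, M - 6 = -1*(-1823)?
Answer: 1/1596 ≈ 0.00062657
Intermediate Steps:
M = 1829 (M = 6 - 1*(-1823) = 6 + 1823 = 1829)
1/(M + U(-233, -284)) = 1/(1829 - 233) = 1/1596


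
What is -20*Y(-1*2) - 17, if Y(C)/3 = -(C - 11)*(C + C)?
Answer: 3103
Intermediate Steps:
Y(C) = -6*C*(-11 + C) (Y(C) = 3*(-(C - 11)*(C + C)) = 3*(-(-11 + C)*2*C) = 3*(-2*C*(-11 + C)) = -6*C*(-11 + C))
-20*Y(-1*2) - 17 = -120*(-1*2)*(11 - (-1)*2) - 17 = -120*(-2)*(11 - 1*(-2)) - 17 = -120*(-2)*(11 + 2) - 17 = -120*(-2)*13 - 17 = -20*(-156) - 17 = 3120 - 17 = 3103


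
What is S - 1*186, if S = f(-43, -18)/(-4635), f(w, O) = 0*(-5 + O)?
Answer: -186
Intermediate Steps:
f(w, O) = 0
S = 0 (S = 0/(-4635) = 0*(-1/4635) = 0)
S - 1*186 = 0 - 1*186 = 0 - 186 = -186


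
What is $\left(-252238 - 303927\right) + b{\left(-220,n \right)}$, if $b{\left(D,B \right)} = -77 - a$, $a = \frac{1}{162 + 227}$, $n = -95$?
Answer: $- \frac{216378139}{389} \approx -5.5624 \cdot 10^{5}$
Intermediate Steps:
$a = \frac{1}{389} \approx 0.0025707$
$b{\left(D,B \right)} = - \frac{29954}{389}$ ($b{\left(D,B \right)} = -77 - \frac{1}{389} = - \frac{29954}{389}$)
$\left(-252238 - 303927\right) + b{\left(-220,n \right)} = \left(-252238 - 303927\right) - \frac{29954}{389} = -556165 - \frac{29954}{389} = - \frac{216378139}{389}$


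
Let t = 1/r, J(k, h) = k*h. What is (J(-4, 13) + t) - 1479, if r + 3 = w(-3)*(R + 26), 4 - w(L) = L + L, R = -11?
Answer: -225056/147 ≈ -1531.0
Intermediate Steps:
w(L) = 4 - 2*L (w(L) = 4 - (L + L) = 4 - 2*L)
r = 147 (r = -3 + (4 - 2*(-3))*(-11 + 26) = -3 + (4 + 6)*15 = -3 + 10*15 = -3 + 150 = 147)
J(k, h) = h*k
t = 1/147 ≈ 0.0068027
(J(-4, 13) + t) - 1479 = (13*(-4) + 1/147) - 1479 = (-52 + 1/147) - 1479 = -7643/147 - 1479 = -225056/147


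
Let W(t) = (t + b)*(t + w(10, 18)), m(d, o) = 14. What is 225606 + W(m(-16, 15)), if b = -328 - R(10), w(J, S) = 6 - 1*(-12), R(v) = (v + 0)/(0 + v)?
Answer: 215526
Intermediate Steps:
R(v) = 1 (R(v) = v/v = 1)
w(J, S) = 18 (w(J, S) = 6 + 12 = 18)
b = -329 (b = -328 - 1*1 = -328 - 1 = -329)
W(t) = (-329 + t)*(18 + t) (W(t) = (t - 329)*(t + 18) = (-329 + t)*(18 + t))
225606 + W(m(-16, 15)) = 225606 + (-5922 + 14² - 311*14) = 225606 + (-5922 + 196 - 4354) = 225606 - 10080 = 215526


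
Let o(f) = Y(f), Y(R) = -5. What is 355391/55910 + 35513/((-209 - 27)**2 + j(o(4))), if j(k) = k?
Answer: 21777612011/3113683810 ≈ 6.9942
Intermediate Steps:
o(f) = -5
355391/55910 + 35513/((-209 - 27)**2 + j(o(4))) = 355391/55910 + 35513/((-209 - 27)**2 - 5) = 355391*(1/55910) + 35513/((-236)**2 - 5) = 355391/55910 + 35513/(55696 - 5) = 355391/55910 + 35513/55691 = 21777612011/3113683810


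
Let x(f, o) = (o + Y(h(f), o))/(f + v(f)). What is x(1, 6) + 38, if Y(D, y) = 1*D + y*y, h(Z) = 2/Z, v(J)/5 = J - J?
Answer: 82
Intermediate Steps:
v(J) = 0 (v(J) = 5*(J - J) = 5*0 = 0)
Y(D, y) = D + y²
x(f, o) = (o + o² + 2/f)/f (x(f, o) = (o + (2/f + o²))/(f + 0) = (o + (o² + 2/f))/f = (o + o² + 2/f)/f)
x(1, 6) + 38 = (2 + 1*6 + 1*6²)/1² + 38 = 1*(2 + 6 + 1*36) + 38 = 1*(2 + 6 + 36) + 38 = 1*44 + 38 = 44 + 38 = 82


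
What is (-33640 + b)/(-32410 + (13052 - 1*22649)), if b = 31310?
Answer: 2330/42007 ≈ 0.055467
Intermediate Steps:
(-33640 + b)/(-32410 + (13052 - 1*22649)) = (-33640 + 31310)/(-32410 + (13052 - 1*22649)) = -2330/(-32410 + (13052 - 22649)) = -2330/(-32410 - 9597) = -2330/(-42007) = -2330*(-1/42007) = 2330/42007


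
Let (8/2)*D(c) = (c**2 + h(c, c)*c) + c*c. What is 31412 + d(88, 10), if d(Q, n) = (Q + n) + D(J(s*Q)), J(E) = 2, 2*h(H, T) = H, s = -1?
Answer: 63025/2 ≈ 31513.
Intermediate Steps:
h(H, T) = H/2
D(c) = 5*c**2/8 (D(c) = ((c**2 + (c/2)*c) + c*c)/4 = ((c**2 + c**2/2) + c**2)/4 = (3*c**2/2 + c**2)/4 = (5*c**2/2)/4 = 5*c**2/8)
d(Q, n) = 5/2 + Q + n (d(Q, n) = (Q + n) + (5/8)*2**2 = (Q + n) + (5/8)*4 = (Q + n) + 5/2 = 5/2 + Q + n)
31412 + d(88, 10) = 31412 + (5/2 + 88 + 10) = 31412 + 201/2 = 63025/2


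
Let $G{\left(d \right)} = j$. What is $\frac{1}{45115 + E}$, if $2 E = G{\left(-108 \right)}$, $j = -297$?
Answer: $\frac{2}{89933} \approx 2.2239 \cdot 10^{-5}$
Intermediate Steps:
$G{\left(d \right)} = -297$
$E = - \frac{297}{2}$ ($E = \frac{1}{2} \left(-297\right) = - \frac{297}{2} \approx -148.5$)
$\frac{1}{45115 + E} = \frac{1}{45115 - \frac{297}{2}} = \frac{1}{\frac{89933}{2}} = \frac{2}{89933}$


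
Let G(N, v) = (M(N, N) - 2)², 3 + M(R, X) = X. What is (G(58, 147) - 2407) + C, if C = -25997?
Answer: -25595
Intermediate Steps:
M(R, X) = -3 + X
G(N, v) = (-5 + N)² (G(N, v) = ((-3 + N) - 2)² = (-5 + N)²)
(G(58, 147) - 2407) + C = ((-5 + 58)² - 2407) - 25997 = (53² - 2407) - 25997 = (2809 - 2407) - 25997 = 402 - 25997 = -25595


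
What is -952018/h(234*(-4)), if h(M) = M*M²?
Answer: 476009/410012928 ≈ 0.0011610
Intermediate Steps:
h(M) = M³
-952018/h(234*(-4)) = -952018/((234*(-4))³) = -952018/((-936)³) = -952018/(-820025856) = -952018*(-1/820025856) = 476009/410012928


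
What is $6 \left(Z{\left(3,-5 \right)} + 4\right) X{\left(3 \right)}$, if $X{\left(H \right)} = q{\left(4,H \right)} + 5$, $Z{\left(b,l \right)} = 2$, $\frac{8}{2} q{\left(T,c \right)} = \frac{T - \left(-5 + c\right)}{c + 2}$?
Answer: $\frac{954}{5} \approx 190.8$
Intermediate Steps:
$q{\left(T,c \right)} = \frac{5 + T - c}{4 \left(2 + c\right)}$ ($q{\left(T,c \right)} = \frac{\left(T - \left(-5 + c\right)\right) \frac{1}{c + 2}}{4} = \frac{\left(5 + T - c\right) \frac{1}{2 + c}}{4} = \frac{\frac{1}{2 + c} \left(5 + T - c\right)}{4} = \frac{5 + T - c}{4 \left(2 + c\right)}$)
$X{\left(H \right)} = 5 + \frac{9 - H}{4 \left(2 + H\right)}$ ($X{\left(H \right)} = \frac{5 + 4 - H}{4 \left(2 + H\right)} + 5 = \frac{9 - H}{4 \left(2 + H\right)} + 5 = 5 + \frac{9 - H}{4 \left(2 + H\right)}$)
$6 \left(Z{\left(3,-5 \right)} + 4\right) X{\left(3 \right)} = 6 \left(2 + 4\right) \frac{49 + 19 \cdot 3}{4 \left(2 + 3\right)} = 6 \cdot 6 \frac{49 + 57}{4 \cdot 5} = 36 \cdot \frac{1}{4} \cdot \frac{1}{5} \cdot 106 = 36 \cdot \frac{53}{10} = \frac{954}{5}$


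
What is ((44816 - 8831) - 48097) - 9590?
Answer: -21702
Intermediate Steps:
((44816 - 8831) - 48097) - 9590 = (35985 - 48097) - 9590 = -12112 - 9590 = -21702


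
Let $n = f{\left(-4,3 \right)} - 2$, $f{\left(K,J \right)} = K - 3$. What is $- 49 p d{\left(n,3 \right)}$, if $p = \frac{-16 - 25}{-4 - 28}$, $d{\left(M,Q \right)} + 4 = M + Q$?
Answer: $\frac{10045}{16} \approx 627.81$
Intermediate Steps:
$f{\left(K,J \right)} = -3 + K$
$n = -9$ ($n = \left(-3 - 4\right) - 2 = -7 - 2 = -9$)
$d{\left(M,Q \right)} = -4 + M + Q$ ($d{\left(M,Q \right)} = -4 + \left(M + Q\right) = -4 + M + Q$)
$p = \frac{41}{32}$ ($p = - \frac{41}{-32} = \left(-41\right) \left(- \frac{1}{32}\right) = \frac{41}{32} \approx 1.2813$)
$- 49 p d{\left(n,3 \right)} = \left(-49\right) \frac{41}{32} \left(-4 - 9 + 3\right) = \left(- \frac{2009}{32}\right) \left(-10\right) = \frac{10045}{16}$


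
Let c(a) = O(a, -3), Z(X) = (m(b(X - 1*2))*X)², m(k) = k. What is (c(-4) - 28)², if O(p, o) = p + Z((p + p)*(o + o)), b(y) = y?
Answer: 23767887053824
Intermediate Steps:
Z(X) = X²*(-2 + X)² (Z(X) = ((X - 1*2)*X)² = ((X - 2)*X)² = ((-2 + X)*X)² = (X*(-2 + X))² = X²*(-2 + X)²)
O(p, o) = p + 16*o²*p²*(-2 + 4*o*p)² (O(p, o) = p + ((p + p)*(o + o))²*(-2 + (p + p)*(o + o))² = p + ((2*p)*(2*o))²*(-2 + (2*p)*(2*o))² = p + (4*o*p)²*(-2 + 4*o*p)² = p + (16*o²*p²)*(-2 + 4*o*p)² = p + 16*o²*p²*(-2 + 4*o*p)²)
c(a) = a*(1 + 576*a*(-1 - 6*a)²) (c(a) = a*(1 + 64*a*(-3)²*(-1 + 2*(-3)*a)²) = a*(1 + 64*a*9*(-1 - 6*a)²) = a*(1 + 576*a*(-1 - 6*a)²))
(c(-4) - 28)² = (-4*(1 + 576*(-4)*(1 + 6*(-4))²) - 28)² = (-4*(1 + 576*(-4)*(1 - 24)²) - 28)² = (-4*(1 + 576*(-4)*(-23)²) - 28)² = (-4*(1 + 576*(-4)*529) - 28)² = (-4*(1 - 1218816) - 28)² = (-4*(-1218815) - 28)² = (4875260 - 28)² = 4875232² = 23767887053824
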